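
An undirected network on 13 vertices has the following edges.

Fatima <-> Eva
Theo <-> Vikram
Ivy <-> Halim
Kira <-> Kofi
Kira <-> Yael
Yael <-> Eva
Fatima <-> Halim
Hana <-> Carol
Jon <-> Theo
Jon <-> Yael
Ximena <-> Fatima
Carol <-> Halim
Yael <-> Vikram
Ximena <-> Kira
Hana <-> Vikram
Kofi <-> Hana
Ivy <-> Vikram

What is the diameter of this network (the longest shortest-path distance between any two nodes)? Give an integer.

Eccentricity of each node (its greatest distance to any other): Carol:4, Eva:3, Fatima:4, Halim:4, Hana:3, Ivy:3, Jon:4, Kira:3, Kofi:3, Theo:4, Vikram:3, Ximena:4, Yael:3.
The maximum eccentricity is 4, realized for instance by the pair Carol–Jon via Carol – Hana – Vikram – Yael – Jon. So the diameter is 4.

4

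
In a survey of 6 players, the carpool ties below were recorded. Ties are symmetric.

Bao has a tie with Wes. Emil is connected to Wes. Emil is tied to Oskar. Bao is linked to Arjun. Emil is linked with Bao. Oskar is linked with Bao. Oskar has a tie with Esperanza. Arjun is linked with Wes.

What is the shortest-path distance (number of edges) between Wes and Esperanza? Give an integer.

One shortest route is Wes – Bao – Oskar – Esperanza, which uses 3 edges, and at distance 2 from Wes we only reach {Oskar}, which does not include Esperanza. So d(Wes,Esperanza) = 3.

3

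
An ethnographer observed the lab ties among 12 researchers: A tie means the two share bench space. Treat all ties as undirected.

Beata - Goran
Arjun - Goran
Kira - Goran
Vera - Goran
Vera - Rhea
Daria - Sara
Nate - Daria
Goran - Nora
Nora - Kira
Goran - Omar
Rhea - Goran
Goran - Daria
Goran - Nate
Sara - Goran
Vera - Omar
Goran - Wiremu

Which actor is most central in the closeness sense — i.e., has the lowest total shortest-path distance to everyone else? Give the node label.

Goran

Farness (sum of distances to all others) for each node — Arjun:21, Beata:21, Daria:19, Goran:11, Kira:20, Nate:20, Nora:20, Omar:20, Rhea:20, Sara:20, Vera:19, Wiremu:21.
The smallest farness is 11, for Goran, so Goran has the highest closeness.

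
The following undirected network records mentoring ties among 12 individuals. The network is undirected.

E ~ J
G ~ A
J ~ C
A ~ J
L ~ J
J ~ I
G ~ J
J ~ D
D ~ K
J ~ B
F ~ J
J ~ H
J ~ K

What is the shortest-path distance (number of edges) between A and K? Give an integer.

2

One shortest route is A – J – K, which uses 2 edges, and A and K are not directly tied, so nothing shorter exists. So d(A,K) = 2.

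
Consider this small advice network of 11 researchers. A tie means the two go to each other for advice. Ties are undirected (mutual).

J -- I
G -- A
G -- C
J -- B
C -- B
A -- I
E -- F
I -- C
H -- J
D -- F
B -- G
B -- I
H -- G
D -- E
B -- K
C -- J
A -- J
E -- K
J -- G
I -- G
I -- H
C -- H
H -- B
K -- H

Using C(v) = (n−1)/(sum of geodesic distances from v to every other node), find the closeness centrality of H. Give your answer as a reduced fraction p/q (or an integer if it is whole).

Distances from H: A:2, B:1, C:1, D:3, E:2, F:3, G:1, I:1, J:1, K:1. Sum = 16.
n = 11, so closeness = 10/16 = 5/8.

5/8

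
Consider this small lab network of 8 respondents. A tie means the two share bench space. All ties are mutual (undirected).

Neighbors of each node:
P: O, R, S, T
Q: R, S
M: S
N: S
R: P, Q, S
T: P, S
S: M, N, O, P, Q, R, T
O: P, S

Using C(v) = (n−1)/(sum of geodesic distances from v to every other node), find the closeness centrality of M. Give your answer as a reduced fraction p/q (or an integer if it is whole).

Distances from M: N:2, O:2, P:2, Q:2, R:2, S:1, T:2. Sum = 13.
n = 8, so closeness = 7/13.

7/13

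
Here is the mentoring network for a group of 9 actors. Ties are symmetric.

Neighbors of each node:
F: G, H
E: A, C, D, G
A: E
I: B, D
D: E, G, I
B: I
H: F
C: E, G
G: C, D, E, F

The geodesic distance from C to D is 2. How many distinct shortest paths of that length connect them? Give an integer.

The shortest distance is 2. The length-2 paths are: C–E–D; C–G–D.
That gives 2 distinct shortest paths.

2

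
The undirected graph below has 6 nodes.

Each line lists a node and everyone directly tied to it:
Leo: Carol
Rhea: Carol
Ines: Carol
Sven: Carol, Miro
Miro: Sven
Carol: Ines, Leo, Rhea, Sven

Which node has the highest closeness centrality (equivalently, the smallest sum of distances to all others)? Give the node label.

Farness (sum of distances to all others) for each node — Carol:6, Ines:10, Leo:10, Miro:12, Rhea:10, Sven:8.
The smallest farness is 6, for Carol, so Carol has the highest closeness.

Carol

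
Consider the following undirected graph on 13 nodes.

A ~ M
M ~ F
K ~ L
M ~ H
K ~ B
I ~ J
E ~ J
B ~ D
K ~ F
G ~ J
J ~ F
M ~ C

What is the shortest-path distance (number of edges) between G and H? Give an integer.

4

One shortest route is G – J – F – M – H, which uses 4 edges, and at distance 3 from G we only reach {K, M}, which does not include H. So d(G,H) = 4.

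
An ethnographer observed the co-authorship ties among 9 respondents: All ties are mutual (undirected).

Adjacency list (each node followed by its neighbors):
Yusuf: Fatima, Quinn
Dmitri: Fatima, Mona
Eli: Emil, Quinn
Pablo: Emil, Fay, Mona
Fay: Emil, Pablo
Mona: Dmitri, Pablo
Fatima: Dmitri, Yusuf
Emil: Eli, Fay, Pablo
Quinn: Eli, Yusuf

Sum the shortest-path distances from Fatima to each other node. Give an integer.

20

Distances from Fatima: Dmitri:1, Eli:3, Emil:4, Fay:4, Mona:2, Pablo:3, Quinn:2, Yusuf:1.
Sum = 1 + 3 + 4 + 4 + 2 + 3 + 2 + 1 = 20.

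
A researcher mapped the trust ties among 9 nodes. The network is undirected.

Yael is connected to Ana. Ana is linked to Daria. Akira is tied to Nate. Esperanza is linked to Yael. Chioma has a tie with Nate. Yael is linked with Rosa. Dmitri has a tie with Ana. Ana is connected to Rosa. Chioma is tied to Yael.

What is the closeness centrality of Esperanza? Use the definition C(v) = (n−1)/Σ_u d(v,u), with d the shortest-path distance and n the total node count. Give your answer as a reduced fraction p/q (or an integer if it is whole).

2/5

Distances from Esperanza: Akira:4, Ana:2, Chioma:2, Daria:3, Dmitri:3, Nate:3, Rosa:2, Yael:1. Sum = 20.
n = 9, so closeness = 8/20 = 2/5.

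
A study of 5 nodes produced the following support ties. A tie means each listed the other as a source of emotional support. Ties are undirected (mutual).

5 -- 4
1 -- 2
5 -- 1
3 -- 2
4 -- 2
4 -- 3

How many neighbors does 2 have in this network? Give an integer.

3

2 is directly tied to 1, 3, and 4. That is 3 neighbors, so the degree of 2 is 3.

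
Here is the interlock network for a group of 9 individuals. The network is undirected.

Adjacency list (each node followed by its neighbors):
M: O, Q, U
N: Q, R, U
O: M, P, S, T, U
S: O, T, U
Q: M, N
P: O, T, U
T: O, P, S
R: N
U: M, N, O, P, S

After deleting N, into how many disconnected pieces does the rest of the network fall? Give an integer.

Without N, the remaining ties split the others into: {M, O, P, Q, S, T, U}; {R}.
That's 2 separate components.

2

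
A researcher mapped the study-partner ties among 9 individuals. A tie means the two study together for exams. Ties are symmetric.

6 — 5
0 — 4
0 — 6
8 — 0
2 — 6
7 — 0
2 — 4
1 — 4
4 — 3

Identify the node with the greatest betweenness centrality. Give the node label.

Unnormalized betweenness of each node: 0:16, 1:0, 2:3, 3:0, 4:29/2, 5:0, 6:17/2, 7:0, 8:0.
0 has the largest value, 16, making it the main broker — the node through which the most shortest paths run.

0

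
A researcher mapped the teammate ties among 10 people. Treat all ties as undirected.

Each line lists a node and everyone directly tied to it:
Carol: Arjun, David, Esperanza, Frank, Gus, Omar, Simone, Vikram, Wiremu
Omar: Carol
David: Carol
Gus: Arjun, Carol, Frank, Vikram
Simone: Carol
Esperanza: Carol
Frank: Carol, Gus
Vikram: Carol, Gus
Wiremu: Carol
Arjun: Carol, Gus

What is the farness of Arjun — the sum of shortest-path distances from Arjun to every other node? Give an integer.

16

Distances from Arjun: Carol:1, David:2, Esperanza:2, Frank:2, Gus:1, Omar:2, Simone:2, Vikram:2, Wiremu:2.
Sum = 1 + 2 + 2 + 2 + 1 + 2 + 2 + 2 + 2 = 16.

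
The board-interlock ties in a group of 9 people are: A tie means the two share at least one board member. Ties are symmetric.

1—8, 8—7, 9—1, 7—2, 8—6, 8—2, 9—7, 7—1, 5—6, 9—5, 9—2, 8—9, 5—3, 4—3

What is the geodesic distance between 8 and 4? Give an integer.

4

One shortest route is 8 – 6 – 5 – 3 – 4, which uses 4 edges, and at distance 3 from 8 we only reach {3}, which does not include 4. So d(8,4) = 4.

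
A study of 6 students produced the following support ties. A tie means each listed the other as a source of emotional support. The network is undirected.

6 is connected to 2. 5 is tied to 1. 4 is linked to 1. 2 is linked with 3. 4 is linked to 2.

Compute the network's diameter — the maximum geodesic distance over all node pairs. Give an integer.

4

Eccentricity of each node (its greatest distance to any other): 1:3, 2:3, 3:4, 4:2, 5:4, 6:4.
The maximum eccentricity is 4, realized for instance by the pair 5–6 via 5 – 1 – 4 – 2 – 6. So the diameter is 4.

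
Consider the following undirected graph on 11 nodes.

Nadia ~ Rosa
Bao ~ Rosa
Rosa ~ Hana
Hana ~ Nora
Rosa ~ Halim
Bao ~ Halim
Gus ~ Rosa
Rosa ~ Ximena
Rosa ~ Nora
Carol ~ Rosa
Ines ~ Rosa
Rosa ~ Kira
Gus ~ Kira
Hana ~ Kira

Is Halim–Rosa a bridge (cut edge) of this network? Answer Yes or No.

Even without that edge, Halim still reaches Rosa via Halim – Bao – Rosa, so the network stays connected. Not a bridge.

No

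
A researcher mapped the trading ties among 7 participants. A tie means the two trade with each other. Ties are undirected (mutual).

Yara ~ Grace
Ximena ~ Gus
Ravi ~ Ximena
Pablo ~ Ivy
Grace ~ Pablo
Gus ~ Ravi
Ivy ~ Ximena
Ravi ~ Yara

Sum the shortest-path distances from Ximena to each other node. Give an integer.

10

Distances from Ximena: Grace:3, Gus:1, Ivy:1, Pablo:2, Ravi:1, Yara:2.
Sum = 3 + 1 + 1 + 2 + 1 + 2 = 10.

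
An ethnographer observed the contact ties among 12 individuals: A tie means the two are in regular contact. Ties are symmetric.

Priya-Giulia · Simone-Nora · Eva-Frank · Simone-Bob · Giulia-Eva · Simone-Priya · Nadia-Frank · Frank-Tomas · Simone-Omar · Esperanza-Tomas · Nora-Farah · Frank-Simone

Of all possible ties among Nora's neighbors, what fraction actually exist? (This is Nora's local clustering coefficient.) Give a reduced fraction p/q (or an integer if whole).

Nora's neighbors: Farah and Simone (k = 2).
Possible neighbor pairs: C(2,2) = 1. Edges among them: none → e = 0.
Clustering(Nora) = 0/1.

0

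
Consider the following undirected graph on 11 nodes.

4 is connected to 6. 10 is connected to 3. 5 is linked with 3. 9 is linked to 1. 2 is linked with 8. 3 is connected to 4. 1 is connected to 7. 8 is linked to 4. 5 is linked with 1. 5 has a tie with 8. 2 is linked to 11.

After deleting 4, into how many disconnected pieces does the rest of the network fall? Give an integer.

2

Without 4, the remaining ties split the others into: {6}; {1, 2, 3, 5, 7, 8, 9, 10, 11}.
That's 2 separate components.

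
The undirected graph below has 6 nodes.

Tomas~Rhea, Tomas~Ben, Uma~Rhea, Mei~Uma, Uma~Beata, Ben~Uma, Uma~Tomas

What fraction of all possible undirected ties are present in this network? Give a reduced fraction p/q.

There are 7 edges and 6 nodes, so the maximum possible is C(6,2) = 15.
Density = 7/15.

7/15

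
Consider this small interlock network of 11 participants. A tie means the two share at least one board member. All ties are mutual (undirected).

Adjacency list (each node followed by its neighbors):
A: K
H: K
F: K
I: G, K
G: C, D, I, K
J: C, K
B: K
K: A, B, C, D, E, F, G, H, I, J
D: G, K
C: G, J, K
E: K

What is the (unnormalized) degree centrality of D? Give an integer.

D is directly tied to G and K. That is 2 neighbors, so the degree of D is 2.

2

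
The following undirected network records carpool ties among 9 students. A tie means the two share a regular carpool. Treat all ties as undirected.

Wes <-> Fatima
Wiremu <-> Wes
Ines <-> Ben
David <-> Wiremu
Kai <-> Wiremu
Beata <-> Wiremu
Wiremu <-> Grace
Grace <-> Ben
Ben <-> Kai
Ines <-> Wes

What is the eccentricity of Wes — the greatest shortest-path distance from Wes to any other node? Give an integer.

2

Distances from Wes: Beata:2, Ben:2, David:2, Fatima:1, Grace:2, Ines:1, Kai:2, Wiremu:1.
The largest is 2 (to Ben, Grace, Beata, David, and Kai), so the eccentricity of Wes is 2.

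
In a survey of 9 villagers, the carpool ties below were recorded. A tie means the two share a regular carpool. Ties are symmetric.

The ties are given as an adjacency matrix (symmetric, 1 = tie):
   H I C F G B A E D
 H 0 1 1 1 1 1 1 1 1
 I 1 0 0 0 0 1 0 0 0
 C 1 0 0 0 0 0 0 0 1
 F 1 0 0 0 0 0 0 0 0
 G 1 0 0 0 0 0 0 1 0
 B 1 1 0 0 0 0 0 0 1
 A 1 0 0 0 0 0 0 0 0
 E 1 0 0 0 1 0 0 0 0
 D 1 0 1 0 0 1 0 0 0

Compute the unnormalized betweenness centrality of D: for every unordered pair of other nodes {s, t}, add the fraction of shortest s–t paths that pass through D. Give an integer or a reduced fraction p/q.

Pairs whose geodesics pass through D — C–B: 1/2.
All other pairs contribute 0.
Summing the contributions gives betweenness(D) = 1/2.

1/2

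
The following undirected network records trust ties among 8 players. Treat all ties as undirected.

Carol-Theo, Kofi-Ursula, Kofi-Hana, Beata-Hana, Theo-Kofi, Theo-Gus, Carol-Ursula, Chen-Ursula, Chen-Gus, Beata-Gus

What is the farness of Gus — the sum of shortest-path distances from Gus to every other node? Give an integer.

Distances from Gus: Beata:1, Carol:2, Chen:1, Hana:2, Kofi:2, Theo:1, Ursula:2.
Sum = 1 + 2 + 1 + 2 + 2 + 1 + 2 = 11.

11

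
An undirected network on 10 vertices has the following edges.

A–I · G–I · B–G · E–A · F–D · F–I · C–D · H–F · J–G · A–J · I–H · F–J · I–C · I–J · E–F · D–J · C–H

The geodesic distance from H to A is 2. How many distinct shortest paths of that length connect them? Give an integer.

The shortest distance is 2, and the only length-2 path is H–I–A. So there is exactly 1 shortest path.

1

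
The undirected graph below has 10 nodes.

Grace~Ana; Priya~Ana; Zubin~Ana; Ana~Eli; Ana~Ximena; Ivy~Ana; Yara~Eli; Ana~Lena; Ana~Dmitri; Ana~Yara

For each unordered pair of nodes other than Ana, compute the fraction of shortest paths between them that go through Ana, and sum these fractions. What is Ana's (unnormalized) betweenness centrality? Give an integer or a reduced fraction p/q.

Pairs whose geodesics pass through Ana — Dmitri–Ximena: 1; Dmitri–Priya: 1; Dmitri–Grace: 1; Dmitri–Zubin: 1; Dmitri–Ivy: 1; Dmitri–Lena: 1; Dmitri–Yara: 1; Dmitri–Eli: 1; Ximena–Priya: 1; Ximena–Grace: 1; Ximena–Zubin: 1; Ximena–Ivy: 1; Ximena–Lena: 1; Ximena–Yara: 1 … (+21 more pairs).
All other pairs contribute 0.
Summing the contributions gives betweenness(Ana) = 35.

35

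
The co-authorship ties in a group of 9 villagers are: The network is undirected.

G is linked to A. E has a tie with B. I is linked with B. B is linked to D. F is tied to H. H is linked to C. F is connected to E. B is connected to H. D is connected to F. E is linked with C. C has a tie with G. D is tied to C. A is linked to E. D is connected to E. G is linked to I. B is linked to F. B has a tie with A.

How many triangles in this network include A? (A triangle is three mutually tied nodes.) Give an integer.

A's neighbors: B, E, and G.
Neighbor pairs that are themselves tied: A–B–E. Each forms one triangle with A, for 1 in total.

1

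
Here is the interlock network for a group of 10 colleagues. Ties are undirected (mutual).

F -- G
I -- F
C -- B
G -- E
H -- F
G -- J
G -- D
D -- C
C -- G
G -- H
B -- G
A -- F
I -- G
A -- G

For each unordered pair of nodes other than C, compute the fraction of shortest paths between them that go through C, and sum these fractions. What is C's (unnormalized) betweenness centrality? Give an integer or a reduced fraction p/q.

1/2

Pairs whose geodesics pass through C — B–D: 1/2.
All other pairs contribute 0.
Summing the contributions gives betweenness(C) = 1/2.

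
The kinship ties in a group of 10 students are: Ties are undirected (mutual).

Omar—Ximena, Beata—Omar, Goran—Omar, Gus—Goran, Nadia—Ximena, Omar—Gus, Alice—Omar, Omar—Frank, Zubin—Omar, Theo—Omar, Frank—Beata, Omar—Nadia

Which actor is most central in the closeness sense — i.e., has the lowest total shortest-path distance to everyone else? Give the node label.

Farness (sum of distances to all others) for each node — Alice:17, Beata:16, Frank:16, Goran:16, Gus:16, Nadia:16, Omar:9, Theo:17, Ximena:16, Zubin:17.
The smallest farness is 9, for Omar, so Omar has the highest closeness.

Omar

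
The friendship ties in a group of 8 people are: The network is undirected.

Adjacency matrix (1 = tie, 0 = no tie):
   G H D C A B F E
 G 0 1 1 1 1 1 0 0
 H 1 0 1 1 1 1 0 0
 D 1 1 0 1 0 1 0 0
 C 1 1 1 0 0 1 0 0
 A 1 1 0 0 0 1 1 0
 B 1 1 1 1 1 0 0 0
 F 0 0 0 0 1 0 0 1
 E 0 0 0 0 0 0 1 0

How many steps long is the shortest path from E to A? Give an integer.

One shortest route is E – F – A, which uses 2 edges, and E and A are not directly tied, so nothing shorter exists. So d(E,A) = 2.

2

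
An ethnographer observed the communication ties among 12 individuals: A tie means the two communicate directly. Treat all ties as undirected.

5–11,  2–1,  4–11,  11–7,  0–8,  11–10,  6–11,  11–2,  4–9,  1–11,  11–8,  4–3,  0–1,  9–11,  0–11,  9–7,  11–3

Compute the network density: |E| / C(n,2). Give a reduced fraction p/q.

17/66

There are 17 edges and 12 nodes, so the maximum possible is C(12,2) = 66.
Density = 17/66.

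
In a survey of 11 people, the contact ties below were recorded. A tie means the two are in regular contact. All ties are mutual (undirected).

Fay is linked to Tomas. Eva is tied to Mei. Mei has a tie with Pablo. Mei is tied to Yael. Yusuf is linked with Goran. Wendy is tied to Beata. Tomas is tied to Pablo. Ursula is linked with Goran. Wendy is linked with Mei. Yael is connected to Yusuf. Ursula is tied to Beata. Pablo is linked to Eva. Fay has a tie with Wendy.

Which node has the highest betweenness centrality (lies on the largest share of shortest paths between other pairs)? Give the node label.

Unnormalized betweenness of each node: Beata:17/2, Eva:0, Fay:7/2, Goran:3, Mei:20, Pablo:5, Tomas:3/2, Ursula:9/2, Wendy:16, Yael:19/2, Yusuf:11/2.
Mei has the largest value, 20, making it the main broker — the node through which the most shortest paths run.

Mei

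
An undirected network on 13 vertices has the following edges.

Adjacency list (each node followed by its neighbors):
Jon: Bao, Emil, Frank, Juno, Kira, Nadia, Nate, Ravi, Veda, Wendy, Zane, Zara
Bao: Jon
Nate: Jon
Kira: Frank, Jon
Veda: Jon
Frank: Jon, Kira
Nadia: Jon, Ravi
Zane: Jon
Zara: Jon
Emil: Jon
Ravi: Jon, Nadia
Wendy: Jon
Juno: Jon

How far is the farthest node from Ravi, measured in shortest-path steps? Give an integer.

2

Distances from Ravi: Bao:2, Emil:2, Frank:2, Jon:1, Juno:2, Kira:2, Nadia:1, Nate:2, Veda:2, Wendy:2, Zane:2, Zara:2.
The largest is 2 (to Emil, Juno, Zara, Kira, Nate, Veda, Wendy, Zane, Bao, and Frank), so the eccentricity of Ravi is 2.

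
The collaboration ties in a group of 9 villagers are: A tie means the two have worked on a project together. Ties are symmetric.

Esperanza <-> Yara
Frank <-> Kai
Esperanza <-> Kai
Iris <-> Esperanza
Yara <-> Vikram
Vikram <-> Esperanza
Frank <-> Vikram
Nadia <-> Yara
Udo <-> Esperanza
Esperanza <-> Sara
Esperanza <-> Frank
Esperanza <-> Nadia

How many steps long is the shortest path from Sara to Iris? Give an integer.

One shortest route is Sara – Esperanza – Iris, which uses 2 edges, and Sara and Iris are not directly tied, so nothing shorter exists. So d(Sara,Iris) = 2.

2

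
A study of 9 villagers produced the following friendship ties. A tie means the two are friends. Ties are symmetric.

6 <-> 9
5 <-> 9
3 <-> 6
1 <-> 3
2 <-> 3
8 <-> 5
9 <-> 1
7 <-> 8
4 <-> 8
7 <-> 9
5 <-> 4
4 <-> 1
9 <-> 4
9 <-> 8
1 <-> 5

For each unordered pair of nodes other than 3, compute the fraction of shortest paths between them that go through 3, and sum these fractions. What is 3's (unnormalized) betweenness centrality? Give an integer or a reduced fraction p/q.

15/2

Pairs whose geodesics pass through 3 — 8–2: 4/4; 7–2: 2/2; 9–2: 2/2; 4–2: 1; 5–2: 1; 1–6: 1/2; 1–2: 1; 6–2: 1.
All other pairs contribute 0.
Summing the contributions gives betweenness(3) = 15/2.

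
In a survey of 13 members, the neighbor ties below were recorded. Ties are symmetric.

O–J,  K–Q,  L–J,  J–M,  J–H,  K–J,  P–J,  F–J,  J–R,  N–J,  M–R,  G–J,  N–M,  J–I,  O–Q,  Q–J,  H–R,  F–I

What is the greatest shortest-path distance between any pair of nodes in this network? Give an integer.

2

Eccentricity of each node (its greatest distance to any other): F:2, G:2, H:2, I:2, J:1, K:2, L:2, M:2, N:2, O:2, P:2, Q:2, R:2.
The maximum eccentricity is 2, realized for instance by the pair Q–R via Q – J – R. So the diameter is 2.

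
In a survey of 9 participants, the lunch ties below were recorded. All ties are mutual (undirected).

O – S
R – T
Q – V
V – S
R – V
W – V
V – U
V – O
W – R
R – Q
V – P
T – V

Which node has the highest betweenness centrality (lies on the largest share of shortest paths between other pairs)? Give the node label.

Unnormalized betweenness of each node: O:0, P:0, Q:0, R:3/2, S:0, T:0, U:0, V:45/2, W:0.
V has the largest value, 45/2, making it the main broker — the node through which the most shortest paths run.

V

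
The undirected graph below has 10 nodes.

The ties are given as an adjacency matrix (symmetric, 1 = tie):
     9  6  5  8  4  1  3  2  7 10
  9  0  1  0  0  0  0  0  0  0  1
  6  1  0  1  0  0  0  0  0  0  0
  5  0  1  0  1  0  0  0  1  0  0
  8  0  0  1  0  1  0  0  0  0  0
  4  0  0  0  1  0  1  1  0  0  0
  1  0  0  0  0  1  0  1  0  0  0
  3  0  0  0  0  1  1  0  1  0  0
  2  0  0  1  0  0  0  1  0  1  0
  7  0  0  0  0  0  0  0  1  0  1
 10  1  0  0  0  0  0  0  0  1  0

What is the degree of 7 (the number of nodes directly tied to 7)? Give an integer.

7 is directly tied to 2 and 10. That is 2 neighbors, so the degree of 7 is 2.

2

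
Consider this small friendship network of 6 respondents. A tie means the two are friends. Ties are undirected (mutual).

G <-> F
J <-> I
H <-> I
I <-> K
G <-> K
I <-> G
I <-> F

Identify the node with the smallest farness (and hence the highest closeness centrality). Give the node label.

Farness (sum of distances to all others) for each node — F:8, G:7, H:9, I:5, J:9, K:8.
The smallest farness is 5, for I, so I has the highest closeness.

I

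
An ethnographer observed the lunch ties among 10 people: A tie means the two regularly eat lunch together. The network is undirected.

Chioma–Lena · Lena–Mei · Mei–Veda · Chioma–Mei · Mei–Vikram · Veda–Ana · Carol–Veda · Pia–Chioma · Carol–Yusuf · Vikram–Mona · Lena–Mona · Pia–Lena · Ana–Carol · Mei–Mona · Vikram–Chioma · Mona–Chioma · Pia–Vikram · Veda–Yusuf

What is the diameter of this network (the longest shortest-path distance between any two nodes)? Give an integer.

4

Eccentricity of each node (its greatest distance to any other): Ana:4, Carol:4, Chioma:3, Lena:3, Mei:2, Mona:3, Pia:4, Veda:3, Vikram:3, Yusuf:4.
The maximum eccentricity is 4, realized for instance by the pair Yusuf–Pia via Yusuf – Veda – Mei – Vikram – Pia. So the diameter is 4.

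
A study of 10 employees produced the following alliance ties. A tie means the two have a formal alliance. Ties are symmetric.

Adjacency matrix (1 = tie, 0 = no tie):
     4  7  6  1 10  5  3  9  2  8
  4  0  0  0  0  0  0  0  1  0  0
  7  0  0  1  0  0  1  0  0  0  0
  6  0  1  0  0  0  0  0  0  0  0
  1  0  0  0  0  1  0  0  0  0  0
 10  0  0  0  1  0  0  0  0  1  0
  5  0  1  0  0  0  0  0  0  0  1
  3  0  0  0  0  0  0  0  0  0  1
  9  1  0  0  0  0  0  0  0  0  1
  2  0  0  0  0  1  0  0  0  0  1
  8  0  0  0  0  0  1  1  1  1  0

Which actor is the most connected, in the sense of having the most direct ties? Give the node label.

8

Degrees — 1:1, 2:2, 3:1, 4:1, 5:2, 6:1, 7:2, 8:4, 9:2, 10:2.
The maximum is 4, attained only by 8.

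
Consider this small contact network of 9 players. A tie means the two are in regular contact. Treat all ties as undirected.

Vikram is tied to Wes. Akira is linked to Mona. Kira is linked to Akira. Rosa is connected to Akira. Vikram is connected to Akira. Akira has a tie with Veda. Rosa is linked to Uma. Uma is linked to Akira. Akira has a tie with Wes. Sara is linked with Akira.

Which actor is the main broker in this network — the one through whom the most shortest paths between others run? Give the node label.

Unnormalized betweenness of each node: Akira:26, Kira:0, Mona:0, Rosa:0, Sara:0, Uma:0, Veda:0, Vikram:0, Wes:0.
Akira has the largest value, 26, making it the main broker — the node through which the most shortest paths run.

Akira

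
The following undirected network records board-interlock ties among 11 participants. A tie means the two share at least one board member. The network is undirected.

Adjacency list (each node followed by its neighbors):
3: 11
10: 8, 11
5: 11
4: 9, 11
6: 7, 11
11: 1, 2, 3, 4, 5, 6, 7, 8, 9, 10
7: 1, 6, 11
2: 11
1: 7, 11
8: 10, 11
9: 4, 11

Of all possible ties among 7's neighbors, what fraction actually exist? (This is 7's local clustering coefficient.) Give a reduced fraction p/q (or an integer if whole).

7's neighbors: 1, 6, and 11 (k = 3).
Possible neighbor pairs: C(3,2) = 3. Edges among them: 1–11, 6–11 → e = 2.
Clustering(7) = 2/3.

2/3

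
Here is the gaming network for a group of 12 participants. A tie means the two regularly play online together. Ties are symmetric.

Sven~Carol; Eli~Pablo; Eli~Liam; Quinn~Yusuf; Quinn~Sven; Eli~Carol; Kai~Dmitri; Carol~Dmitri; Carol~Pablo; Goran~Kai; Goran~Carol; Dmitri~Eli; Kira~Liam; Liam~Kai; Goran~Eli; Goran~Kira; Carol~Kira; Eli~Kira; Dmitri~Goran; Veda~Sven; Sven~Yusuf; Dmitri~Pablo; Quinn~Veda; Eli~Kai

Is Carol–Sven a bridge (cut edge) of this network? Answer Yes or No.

Yes

Without the Carol–Sven edge there is no alternate route between Carol and Sven, so the network disconnects. It is a bridge.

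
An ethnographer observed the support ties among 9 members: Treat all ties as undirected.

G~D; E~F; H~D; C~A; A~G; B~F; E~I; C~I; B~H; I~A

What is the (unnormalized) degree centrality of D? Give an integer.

D is directly tied to G and H. That is 2 neighbors, so the degree of D is 2.

2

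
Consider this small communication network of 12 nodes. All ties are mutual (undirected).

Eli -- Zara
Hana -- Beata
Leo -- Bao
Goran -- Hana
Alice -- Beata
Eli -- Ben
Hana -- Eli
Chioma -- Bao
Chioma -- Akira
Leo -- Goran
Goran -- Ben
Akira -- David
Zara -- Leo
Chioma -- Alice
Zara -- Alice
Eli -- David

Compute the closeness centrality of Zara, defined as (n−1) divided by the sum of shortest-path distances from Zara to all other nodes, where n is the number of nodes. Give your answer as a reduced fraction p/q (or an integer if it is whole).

11/20

Distances from Zara: Akira:3, Alice:1, Bao:2, Beata:2, Ben:2, Chioma:2, David:2, Eli:1, Goran:2, Hana:2, Leo:1. Sum = 20.
n = 12, so closeness = 11/20.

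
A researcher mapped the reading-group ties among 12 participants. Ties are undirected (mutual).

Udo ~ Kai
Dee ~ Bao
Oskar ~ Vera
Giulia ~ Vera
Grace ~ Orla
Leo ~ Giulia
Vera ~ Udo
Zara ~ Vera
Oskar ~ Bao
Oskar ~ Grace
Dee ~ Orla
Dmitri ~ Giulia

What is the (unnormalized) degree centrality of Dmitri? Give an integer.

1

Dmitri is directly tied to Giulia. That is 1 neighbor, so the degree of Dmitri is 1.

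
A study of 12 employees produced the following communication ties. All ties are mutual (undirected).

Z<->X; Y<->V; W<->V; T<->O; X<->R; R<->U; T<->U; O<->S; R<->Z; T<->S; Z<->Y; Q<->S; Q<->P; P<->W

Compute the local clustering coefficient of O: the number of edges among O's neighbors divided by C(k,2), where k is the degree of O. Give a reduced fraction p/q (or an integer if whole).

O's neighbors: S and T (k = 2).
Possible neighbor pairs: C(2,2) = 1. Edges among them: S–T → e = 1.
Clustering(O) = 1/1.

1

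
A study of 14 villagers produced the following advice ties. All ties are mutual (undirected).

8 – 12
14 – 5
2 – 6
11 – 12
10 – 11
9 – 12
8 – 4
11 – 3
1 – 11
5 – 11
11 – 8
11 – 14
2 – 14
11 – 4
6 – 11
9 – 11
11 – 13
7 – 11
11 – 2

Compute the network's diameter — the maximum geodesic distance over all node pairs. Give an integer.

Eccentricity of each node (its greatest distance to any other): 1:2, 2:2, 3:2, 4:2, 5:2, 6:2, 7:2, 8:2, 9:2, 10:2, 11:1, 12:2, 13:2, 14:2.
The maximum eccentricity is 2, realized for instance by the pair 8–10 via 8 – 11 – 10. So the diameter is 2.

2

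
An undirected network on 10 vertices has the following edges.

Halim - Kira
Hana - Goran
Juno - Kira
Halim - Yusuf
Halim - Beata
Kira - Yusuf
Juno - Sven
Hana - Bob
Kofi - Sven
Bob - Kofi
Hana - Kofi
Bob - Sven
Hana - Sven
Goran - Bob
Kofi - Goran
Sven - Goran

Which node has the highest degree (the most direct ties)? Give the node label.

Degrees — Beata:1, Bob:4, Goran:4, Halim:3, Hana:4, Juno:2, Kira:3, Kofi:4, Sven:5, Yusuf:2.
The maximum is 5, attained only by Sven.

Sven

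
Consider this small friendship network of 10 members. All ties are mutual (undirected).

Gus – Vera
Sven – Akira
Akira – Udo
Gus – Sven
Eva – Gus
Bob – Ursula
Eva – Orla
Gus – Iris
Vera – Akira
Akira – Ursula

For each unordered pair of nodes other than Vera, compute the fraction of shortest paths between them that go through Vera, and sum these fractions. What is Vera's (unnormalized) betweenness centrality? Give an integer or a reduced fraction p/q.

8

Pairs whose geodesics pass through Vera — Orla–Bob: 1/2; Orla–Akira: 1/2; Orla–Udo: 1/2; Orla–Ursula: 1/2; Gus–Bob: 1/2; Gus–Akira: 1/2; Gus–Udo: 1/2; Gus–Ursula: 1/2; Bob–Iris: 1/2; Bob–Eva: 1/2; Iris–Akira: 1/2; Iris–Udo: 1/2; Iris–Ursula: 1/2; Akira–Eva: 1/2 … (+2 more pairs).
All other pairs contribute 0.
Summing the contributions gives betweenness(Vera) = 8.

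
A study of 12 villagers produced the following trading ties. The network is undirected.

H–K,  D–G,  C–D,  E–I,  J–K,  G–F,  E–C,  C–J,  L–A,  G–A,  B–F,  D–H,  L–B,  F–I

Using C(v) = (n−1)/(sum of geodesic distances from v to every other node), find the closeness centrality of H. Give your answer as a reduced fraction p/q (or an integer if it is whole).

11/29

Distances from H: A:3, B:4, C:2, D:1, E:3, F:3, G:2, I:4, J:2, K:1, L:4. Sum = 29.
n = 12, so closeness = 11/29.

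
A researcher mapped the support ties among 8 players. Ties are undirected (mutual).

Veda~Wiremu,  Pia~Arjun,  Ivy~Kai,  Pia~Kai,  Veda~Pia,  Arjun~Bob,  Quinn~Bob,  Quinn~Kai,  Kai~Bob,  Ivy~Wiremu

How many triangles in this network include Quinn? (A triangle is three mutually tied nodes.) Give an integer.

Quinn's neighbors: Bob and Kai.
Neighbor pairs that are themselves tied: Quinn–Bob–Kai. Each forms one triangle with Quinn, for 1 in total.

1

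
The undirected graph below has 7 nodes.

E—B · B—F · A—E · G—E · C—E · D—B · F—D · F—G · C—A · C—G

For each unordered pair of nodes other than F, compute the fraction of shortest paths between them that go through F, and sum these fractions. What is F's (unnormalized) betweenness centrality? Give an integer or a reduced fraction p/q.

Pairs whose geodesics pass through F — C–D: 1/2; G–D: 1; G–B: 1/2.
All other pairs contribute 0.
Summing the contributions gives betweenness(F) = 2.

2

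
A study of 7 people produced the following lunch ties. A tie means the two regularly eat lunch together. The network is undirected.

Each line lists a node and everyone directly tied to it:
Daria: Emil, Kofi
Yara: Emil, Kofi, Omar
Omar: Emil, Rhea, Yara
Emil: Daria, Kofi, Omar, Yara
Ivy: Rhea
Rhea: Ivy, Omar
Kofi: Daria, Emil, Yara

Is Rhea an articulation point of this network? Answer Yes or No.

Removing Rhea leaves {Daria, Emil, Kofi, Omar, and Yara} with no path to {Ivy}, so the network splits into 2 components. Rhea is a cut vertex.

Yes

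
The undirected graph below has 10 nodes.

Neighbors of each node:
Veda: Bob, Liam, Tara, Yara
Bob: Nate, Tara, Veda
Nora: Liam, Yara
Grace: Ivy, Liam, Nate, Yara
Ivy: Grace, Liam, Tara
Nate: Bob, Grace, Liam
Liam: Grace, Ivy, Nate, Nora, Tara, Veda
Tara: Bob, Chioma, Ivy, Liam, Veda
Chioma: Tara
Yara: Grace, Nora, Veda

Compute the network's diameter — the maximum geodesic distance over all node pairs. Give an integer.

3

Eccentricity of each node (its greatest distance to any other): Bob:3, Chioma:3, Grace:3, Ivy:2, Liam:2, Nate:3, Nora:3, Tara:2, Veda:2, Yara:3.
The maximum eccentricity is 3, realized for instance by the pair Nora–Bob via Nora – Liam – Nate – Bob. So the diameter is 3.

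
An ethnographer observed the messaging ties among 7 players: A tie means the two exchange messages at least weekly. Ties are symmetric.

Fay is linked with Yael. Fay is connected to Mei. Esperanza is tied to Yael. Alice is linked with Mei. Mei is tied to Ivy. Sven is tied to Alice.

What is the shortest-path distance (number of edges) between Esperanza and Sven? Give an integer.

5

One shortest route is Esperanza – Yael – Fay – Mei – Alice – Sven, which uses 5 edges, and at distance 4 from Esperanza we only reach {Alice, Ivy}, which does not include Sven. So d(Esperanza,Sven) = 5.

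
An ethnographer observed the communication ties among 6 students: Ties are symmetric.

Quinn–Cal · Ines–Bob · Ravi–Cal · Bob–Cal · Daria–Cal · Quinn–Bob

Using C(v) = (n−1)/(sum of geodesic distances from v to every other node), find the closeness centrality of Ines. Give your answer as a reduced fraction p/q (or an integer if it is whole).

Distances from Ines: Bob:1, Cal:2, Daria:3, Quinn:2, Ravi:3. Sum = 11.
n = 6, so closeness = 5/11.

5/11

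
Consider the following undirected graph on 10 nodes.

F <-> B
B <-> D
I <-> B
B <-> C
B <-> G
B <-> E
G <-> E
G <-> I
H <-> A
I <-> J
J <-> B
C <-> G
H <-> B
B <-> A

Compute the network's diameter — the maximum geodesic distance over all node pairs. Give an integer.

Eccentricity of each node (its greatest distance to any other): A:2, B:1, C:2, D:2, E:2, F:2, G:2, H:2, I:2, J:2.
The maximum eccentricity is 2, realized for instance by the pair G–F via G – B – F. So the diameter is 2.

2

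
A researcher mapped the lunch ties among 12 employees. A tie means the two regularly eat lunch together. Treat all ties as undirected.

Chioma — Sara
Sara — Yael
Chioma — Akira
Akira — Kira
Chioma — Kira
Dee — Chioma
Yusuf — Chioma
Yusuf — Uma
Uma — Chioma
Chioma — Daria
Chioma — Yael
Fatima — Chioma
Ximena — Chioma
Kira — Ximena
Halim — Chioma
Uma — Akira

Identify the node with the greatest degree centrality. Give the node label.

Degrees — Akira:3, Chioma:11, Daria:1, Dee:1, Fatima:1, Halim:1, Kira:3, Sara:2, Uma:3, Ximena:2, Yael:2, Yusuf:2.
The maximum is 11, attained only by Chioma.

Chioma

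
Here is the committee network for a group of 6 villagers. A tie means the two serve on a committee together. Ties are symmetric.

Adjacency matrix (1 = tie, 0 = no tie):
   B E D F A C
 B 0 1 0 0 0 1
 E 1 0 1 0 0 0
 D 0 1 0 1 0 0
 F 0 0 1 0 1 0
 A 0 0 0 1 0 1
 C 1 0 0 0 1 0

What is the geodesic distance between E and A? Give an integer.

One shortest route is E – D – F – A, which uses 3 edges, and at distance 2 from E we only reach {C, F}, which does not include A. So d(E,A) = 3.

3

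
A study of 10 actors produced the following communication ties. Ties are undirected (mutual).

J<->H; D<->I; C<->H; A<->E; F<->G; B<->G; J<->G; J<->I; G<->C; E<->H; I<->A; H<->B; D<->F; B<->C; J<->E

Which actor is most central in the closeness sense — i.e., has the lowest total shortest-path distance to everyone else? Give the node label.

Farness (sum of distances to all others) for each node — A:20, B:18, C:18, D:20, E:17, F:19, G:15, H:16, I:17, J:14.
The smallest farness is 14, for J, so J has the highest closeness.

J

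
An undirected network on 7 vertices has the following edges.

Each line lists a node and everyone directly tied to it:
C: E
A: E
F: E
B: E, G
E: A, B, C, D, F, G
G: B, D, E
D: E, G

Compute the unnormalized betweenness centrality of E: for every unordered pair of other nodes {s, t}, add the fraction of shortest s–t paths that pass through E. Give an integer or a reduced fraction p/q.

25/2

Pairs whose geodesics pass through E — A–G: 1; A–B: 1; A–D: 1; A–C: 1; A–F: 1; G–C: 1; G–F: 1; B–D: 1/2; B–C: 1; B–F: 1; D–C: 1; D–F: 1; C–F: 1.
All other pairs contribute 0.
Summing the contributions gives betweenness(E) = 25/2.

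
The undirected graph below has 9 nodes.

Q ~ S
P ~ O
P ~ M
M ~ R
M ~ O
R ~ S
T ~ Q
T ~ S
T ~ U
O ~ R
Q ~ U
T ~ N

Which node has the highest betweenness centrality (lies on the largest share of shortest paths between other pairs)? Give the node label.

Unnormalized betweenness of each node: M:3, N:0, O:3, P:0, Q:5/2, R:15, S:16, T:19/2, U:0.
S has the largest value, 16, making it the main broker — the node through which the most shortest paths run.

S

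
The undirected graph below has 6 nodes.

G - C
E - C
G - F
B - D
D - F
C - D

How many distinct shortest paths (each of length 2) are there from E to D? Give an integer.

1

The shortest distance is 2, and the only length-2 path is E–C–D. So there is exactly 1 shortest path.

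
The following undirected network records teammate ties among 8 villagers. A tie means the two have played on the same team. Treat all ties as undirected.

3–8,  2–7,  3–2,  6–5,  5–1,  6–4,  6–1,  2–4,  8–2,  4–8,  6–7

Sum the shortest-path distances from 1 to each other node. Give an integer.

Distances from 1: 2:3, 3:4, 4:2, 5:1, 6:1, 7:2, 8:3.
Sum = 3 + 4 + 2 + 1 + 1 + 2 + 3 = 16.

16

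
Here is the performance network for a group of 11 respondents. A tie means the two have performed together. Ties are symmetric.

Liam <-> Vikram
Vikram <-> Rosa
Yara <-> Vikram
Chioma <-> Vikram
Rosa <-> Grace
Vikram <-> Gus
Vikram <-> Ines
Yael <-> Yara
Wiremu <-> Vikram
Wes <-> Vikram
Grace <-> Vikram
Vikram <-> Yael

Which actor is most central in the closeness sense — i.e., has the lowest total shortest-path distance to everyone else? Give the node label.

Vikram

Farness (sum of distances to all others) for each node — Chioma:19, Grace:18, Gus:19, Ines:19, Liam:19, Rosa:18, Vikram:10, Wes:19, Wiremu:19, Yael:18, Yara:18.
The smallest farness is 10, for Vikram, so Vikram has the highest closeness.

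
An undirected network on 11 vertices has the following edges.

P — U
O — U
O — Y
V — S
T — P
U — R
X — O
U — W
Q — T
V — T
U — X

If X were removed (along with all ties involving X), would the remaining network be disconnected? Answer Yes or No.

Even without X, every remaining node can still reach every other (the residual graph is connected), so X is not a cut vertex.

No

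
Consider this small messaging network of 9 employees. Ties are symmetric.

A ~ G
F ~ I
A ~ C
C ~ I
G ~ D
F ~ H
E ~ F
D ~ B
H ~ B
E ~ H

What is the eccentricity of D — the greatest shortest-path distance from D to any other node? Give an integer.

Distances from D: A:2, B:1, C:3, E:3, F:3, G:1, H:2, I:4.
The largest is 4 (to I), so the eccentricity of D is 4.

4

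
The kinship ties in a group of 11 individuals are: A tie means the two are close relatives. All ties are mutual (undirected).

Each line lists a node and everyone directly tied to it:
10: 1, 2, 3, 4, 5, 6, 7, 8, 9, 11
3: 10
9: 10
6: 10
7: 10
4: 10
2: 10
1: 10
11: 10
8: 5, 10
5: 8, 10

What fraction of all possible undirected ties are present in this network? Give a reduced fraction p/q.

There are 11 edges and 11 nodes, so the maximum possible is C(11,2) = 55.
Density = 11/55 = 1/5.

1/5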